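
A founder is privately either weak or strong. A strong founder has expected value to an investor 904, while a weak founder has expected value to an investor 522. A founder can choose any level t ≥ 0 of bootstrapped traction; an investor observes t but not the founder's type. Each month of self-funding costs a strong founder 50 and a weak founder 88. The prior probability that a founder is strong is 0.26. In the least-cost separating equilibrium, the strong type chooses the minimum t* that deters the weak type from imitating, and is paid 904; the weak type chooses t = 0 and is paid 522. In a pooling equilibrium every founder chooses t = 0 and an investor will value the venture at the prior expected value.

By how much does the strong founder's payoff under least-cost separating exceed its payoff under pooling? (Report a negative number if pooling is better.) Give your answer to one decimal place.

Least-cost separating signal: t* solves 522 = 904 − 88·t*, so t* = (904 − 522)/88 ≈ 4.3409.
Strong type's separating payoff: 904 − 50 × t* = 904 − 50 × (904 − 522)/88 = 904 − 19100/88 ≈ 686.955.
Pooling payoff: 0.26 × 904 + 0.74 × 522 = 621.32.
Difference: 686.955 − 621.32 = 65.635, i.e. 65.6 to one decimal place.
The strong type prefers to separate.

65.6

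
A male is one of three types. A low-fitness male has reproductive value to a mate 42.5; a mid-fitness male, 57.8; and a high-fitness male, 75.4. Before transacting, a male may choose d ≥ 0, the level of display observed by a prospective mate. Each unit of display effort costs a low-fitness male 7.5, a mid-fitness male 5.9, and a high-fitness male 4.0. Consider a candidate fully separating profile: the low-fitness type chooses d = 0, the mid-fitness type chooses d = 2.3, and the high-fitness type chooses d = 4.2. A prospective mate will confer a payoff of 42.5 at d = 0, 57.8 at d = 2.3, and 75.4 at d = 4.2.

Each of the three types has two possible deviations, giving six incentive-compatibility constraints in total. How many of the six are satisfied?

4

Low-fitness (own payoff 42.5): to d=2.3 gives 57.8 − 7.5×2.3 = 40.55 → no gain ✓; to d=4.2 gives 75.4 − 7.5×4.2 = 43.9 → profitable ✗.
High-fitness (own payoff 75.4 − 4.0×4.2 = 58.6): to d=0 gives 42.5 → no gain ✓; to d=2.3 gives 57.8 − 4.0×2.3 = 48.6 → no gain ✓.
Mid-fitness (own payoff 57.8 − 5.9×2.3 = 44.23): to d=0 gives 42.5 → no gain ✓; to d=4.2 gives 75.4 − 5.9×4.2 = 50.62 → profitable ✗.
4 of the 6 constraints hold; not an equilibrium.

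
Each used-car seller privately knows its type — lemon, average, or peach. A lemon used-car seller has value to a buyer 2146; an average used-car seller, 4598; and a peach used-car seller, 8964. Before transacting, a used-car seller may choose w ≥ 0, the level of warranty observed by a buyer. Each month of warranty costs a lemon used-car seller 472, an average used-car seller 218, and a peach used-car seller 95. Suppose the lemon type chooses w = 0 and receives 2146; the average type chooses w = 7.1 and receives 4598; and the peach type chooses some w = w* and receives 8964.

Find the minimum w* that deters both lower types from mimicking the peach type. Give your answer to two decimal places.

Average type (on-path payoff 4598 − 218×7.1 = 3050.2) won't mimic when 3050.2 ≥ 8964 − 218·w*, i.e. w* ≥ 27.13.
Lemon type (on-path payoff 2146) won't mimic when 2146 ≥ 8964 − 472·w*, i.e. w* ≥ 14.44.
Both must hold, so w* = max(14.44, 27.13) = 27.13. The average type's constraint binds.

27.13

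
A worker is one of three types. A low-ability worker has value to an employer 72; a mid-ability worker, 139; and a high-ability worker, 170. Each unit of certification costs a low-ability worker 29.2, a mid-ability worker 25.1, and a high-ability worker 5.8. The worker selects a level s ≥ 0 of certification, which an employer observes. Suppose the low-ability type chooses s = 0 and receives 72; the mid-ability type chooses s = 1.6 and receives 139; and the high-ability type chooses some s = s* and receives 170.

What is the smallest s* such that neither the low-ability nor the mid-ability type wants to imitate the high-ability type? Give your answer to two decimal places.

3.36

Low-ability type (on-path payoff 72) won't mimic when 72 ≥ 170 − 29.2·s*, i.e. s* ≥ 3.36.
Mid-ability type (on-path payoff 139 − 25.1×1.6 = 98.84) won't mimic when 98.84 ≥ 170 − 25.1·s*, i.e. s* ≥ 2.84.
Both must hold, so s* = max(3.36, 2.84) = 3.36. The low-ability type's constraint binds.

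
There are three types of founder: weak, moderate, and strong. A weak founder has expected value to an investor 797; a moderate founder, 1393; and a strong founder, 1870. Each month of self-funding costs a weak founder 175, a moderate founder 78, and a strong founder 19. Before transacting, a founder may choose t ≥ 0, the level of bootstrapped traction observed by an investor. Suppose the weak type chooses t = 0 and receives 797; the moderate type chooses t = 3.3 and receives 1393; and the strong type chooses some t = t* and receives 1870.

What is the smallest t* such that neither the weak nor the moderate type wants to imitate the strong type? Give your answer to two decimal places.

9.42

Weak type (on-path payoff 797) won't mimic when 797 ≥ 1870 − 175·t*, i.e. t* ≥ 6.13.
Moderate type (on-path payoff 1393 − 78×3.3 = 1135.6) won't mimic when 1135.6 ≥ 1870 − 78·t*, i.e. t* ≥ 9.42.
Both must hold, so t* = max(6.13, 9.42) = 9.42. The moderate type's constraint binds.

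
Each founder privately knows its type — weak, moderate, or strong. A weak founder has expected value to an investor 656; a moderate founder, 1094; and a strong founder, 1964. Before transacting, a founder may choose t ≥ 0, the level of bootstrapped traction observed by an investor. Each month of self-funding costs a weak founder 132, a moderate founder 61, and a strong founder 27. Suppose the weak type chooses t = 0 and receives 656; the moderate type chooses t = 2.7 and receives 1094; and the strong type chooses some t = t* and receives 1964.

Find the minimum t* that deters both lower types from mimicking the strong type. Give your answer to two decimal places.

Moderate type (on-path payoff 1094 − 61×2.7 = 929.3) won't mimic when 929.3 ≥ 1964 − 61·t*, i.e. t* ≥ 16.96.
Weak type (on-path payoff 656) won't mimic when 656 ≥ 1964 − 132·t*, i.e. t* ≥ 9.91.
Both must hold, so t* = max(9.91, 16.96) = 16.96. The moderate type's constraint binds.

16.96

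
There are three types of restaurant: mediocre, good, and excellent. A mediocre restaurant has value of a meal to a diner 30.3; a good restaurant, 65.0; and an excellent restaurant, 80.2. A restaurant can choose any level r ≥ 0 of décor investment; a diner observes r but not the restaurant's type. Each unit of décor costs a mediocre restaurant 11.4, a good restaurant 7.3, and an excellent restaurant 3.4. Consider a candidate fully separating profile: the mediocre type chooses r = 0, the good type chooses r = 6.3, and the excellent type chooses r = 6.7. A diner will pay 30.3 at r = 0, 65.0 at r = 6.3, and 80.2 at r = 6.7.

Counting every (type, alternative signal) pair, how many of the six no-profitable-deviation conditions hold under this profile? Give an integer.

Mediocre (own payoff 30.3): to r=6.3 gives 65.0 − 11.4×6.3 = -6.82 → no gain ✓; to r=6.7 gives 80.2 − 11.4×6.7 = 3.82 → no gain ✓.
Excellent (own payoff 80.2 − 3.4×6.7 = 57.42): to r=0 gives 30.3 → no gain ✓; to r=6.3 gives 65.0 − 3.4×6.3 = 43.58 → no gain ✓.
Good (own payoff 65.0 − 7.3×6.3 = 19.01): to r=0 gives 30.3 → profitable ✗; to r=6.7 gives 80.2 − 7.3×6.7 = 31.29 → profitable ✗.
4 of the 6 constraints hold; not an equilibrium.

4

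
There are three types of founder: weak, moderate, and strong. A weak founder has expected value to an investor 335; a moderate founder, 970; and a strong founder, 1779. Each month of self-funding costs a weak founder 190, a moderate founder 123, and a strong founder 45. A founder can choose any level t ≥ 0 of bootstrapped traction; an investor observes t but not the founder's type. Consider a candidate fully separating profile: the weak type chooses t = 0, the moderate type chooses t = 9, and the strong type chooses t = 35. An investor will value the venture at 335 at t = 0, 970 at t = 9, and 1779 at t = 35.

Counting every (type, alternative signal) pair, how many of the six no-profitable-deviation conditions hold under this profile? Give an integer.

3

Weak (own payoff 335): to t=9 gives 970 − 190×9 = -740 → no gain ✓; to t=35 gives 1779 − 190×35 = -4871 → no gain ✓.
Moderate (own payoff 970 − 123×9 = -137): to t=0 gives 335 → profitable ✗; to t=35 gives 1779 − 123×35 = -2526 → no gain ✓.
Strong (own payoff 1779 − 45×35 = 204): to t=0 gives 335 → profitable ✗; to t=9 gives 970 − 45×9 = 565 → profitable ✗.
3 of the 6 constraints hold; not an equilibrium.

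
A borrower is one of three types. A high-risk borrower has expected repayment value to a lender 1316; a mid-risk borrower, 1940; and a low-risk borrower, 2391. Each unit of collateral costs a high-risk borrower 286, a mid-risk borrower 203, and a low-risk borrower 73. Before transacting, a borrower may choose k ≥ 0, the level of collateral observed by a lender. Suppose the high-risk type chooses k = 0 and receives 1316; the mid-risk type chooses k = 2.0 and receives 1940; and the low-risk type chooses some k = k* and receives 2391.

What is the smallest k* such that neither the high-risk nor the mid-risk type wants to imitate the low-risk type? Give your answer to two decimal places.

Mid-risk type (on-path payoff 1940 − 203×2.0 = 1534) won't mimic when 1534 ≥ 2391 − 203·k*, i.e. k* ≥ 4.22.
High-risk type (on-path payoff 1316) won't mimic when 1316 ≥ 2391 − 286·k*, i.e. k* ≥ 3.76.
Both must hold, so k* = max(3.76, 4.22) = 4.22. The mid-risk type's constraint binds.

4.22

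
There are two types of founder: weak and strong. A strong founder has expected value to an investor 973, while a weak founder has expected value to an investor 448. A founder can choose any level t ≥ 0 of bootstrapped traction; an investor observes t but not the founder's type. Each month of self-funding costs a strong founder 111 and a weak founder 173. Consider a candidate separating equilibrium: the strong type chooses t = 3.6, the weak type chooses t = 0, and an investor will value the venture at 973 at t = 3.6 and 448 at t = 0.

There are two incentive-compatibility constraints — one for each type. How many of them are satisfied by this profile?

2

Strong type: signal → 973 − 111 × 3.6 = 573.4; deviate to 0 → 448. IC holds (573.4 ≥ 448).
Weak type: stay at 0 → 448; mimic → 973 − 173 × 3.6 = 350.2. IC holds (448 ≥ 350.2).
2 of 2 constraints hold, so this is a separating equilibrium.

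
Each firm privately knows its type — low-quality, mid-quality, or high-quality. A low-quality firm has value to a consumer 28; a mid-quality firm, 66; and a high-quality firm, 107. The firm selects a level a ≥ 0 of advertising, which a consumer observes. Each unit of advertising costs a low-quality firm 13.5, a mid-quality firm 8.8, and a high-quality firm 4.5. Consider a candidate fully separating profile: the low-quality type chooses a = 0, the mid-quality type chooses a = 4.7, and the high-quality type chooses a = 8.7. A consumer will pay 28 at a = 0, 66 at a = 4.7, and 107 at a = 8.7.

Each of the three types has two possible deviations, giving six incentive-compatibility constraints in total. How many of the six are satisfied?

4

Mid-quality (own payoff 66 − 8.8×4.7 = 24.64): to a=0 gives 28 → profitable ✗; to a=8.7 gives 107 − 8.8×8.7 = 30.44 → profitable ✗.
Low-quality (own payoff 28): to a=4.7 gives 66 − 13.5×4.7 = 2.55 → no gain ✓; to a=8.7 gives 107 − 13.5×8.7 = -10.45 → no gain ✓.
High-quality (own payoff 107 − 4.5×8.7 = 67.85): to a=0 gives 28 → no gain ✓; to a=4.7 gives 66 − 4.5×4.7 = 44.85 → no gain ✓.
4 of the 6 constraints hold; not an equilibrium.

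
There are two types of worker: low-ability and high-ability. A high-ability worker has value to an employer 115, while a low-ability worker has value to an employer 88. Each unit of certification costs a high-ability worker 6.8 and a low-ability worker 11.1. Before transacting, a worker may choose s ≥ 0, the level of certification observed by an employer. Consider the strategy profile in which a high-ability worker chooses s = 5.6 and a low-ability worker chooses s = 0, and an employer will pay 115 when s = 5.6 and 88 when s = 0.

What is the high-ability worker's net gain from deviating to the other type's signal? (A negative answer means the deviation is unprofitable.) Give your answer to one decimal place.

Playing s = 5.6 the high-ability worker receives 115 − 6.8 × 5.6 = 76.92.
Deviating to s = 0 yields 88 instead.
Gain from deviating: 88 − 76.92 = 11.08, i.e. 11.1 to one decimal place.
The gain is positive, so the high-ability type's incentive-compatibility constraint is violated — this profile is not a separating equilibrium.

11.1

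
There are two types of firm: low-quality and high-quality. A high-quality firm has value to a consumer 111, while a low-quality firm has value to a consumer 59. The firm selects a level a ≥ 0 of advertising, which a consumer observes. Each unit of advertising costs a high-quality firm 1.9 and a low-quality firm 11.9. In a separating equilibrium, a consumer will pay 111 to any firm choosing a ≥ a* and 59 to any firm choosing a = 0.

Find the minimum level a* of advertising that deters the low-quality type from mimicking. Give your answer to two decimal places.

A low-quality firm choosing a = 0 receives 59.
Imitating at a* instead would pay 111 at cost 11.9·a*, netting 111 − 11.9·a*.
Indifference: 59 = 111 − 11.9·a*, so a* = (111 − 59) / 11.9 ≈ 4.37.
This is the low-quality type's binding incentive-compatibility constraint; any a ≥ 4.37 sustains separation on that side.

4.37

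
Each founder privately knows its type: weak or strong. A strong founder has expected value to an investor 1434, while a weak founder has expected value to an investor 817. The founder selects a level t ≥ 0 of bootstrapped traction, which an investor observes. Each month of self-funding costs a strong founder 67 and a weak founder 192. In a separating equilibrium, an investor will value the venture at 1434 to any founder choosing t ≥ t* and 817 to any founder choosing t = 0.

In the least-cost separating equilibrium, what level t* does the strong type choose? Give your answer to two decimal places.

3.21

A weak founder choosing t = 0 receives 817.
Imitating at t* instead would pay 1434 at cost 192·t*, netting 1434 − 192·t*.
Indifference: 817 = 1434 − 192·t*, so t* = (1434 − 817) / 192 ≈ 3.21.
This is the weak type's binding incentive-compatibility constraint; any t ≥ 3.21 sustains separation on that side.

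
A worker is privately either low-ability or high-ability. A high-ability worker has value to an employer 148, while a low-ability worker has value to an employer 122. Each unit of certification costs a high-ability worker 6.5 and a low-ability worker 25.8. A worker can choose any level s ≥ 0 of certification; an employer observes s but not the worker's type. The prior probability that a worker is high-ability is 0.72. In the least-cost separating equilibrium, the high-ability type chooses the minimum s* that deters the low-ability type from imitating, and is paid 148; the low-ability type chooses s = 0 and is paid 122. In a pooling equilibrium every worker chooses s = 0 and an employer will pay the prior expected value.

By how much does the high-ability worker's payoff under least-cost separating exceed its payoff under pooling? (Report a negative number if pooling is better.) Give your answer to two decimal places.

Least-cost separating signal: s* solves 122 = 148 − 25.8·s*, so s* = (148 − 122)/25.8 ≈ 1.0078.
High-ability type's separating payoff: 148 − 6.5 × s* = 148 − 6.5 × (148 − 122)/25.8 = 148 − 169/25.8 ≈ 141.4496.
Pooling payoff: 0.72 × 148 + 0.28 × 122 = 140.72.
Difference: 141.4496 − 140.72 = 0.7296, i.e. 0.73 to two decimal places.
The high-ability type prefers to separate.

0.73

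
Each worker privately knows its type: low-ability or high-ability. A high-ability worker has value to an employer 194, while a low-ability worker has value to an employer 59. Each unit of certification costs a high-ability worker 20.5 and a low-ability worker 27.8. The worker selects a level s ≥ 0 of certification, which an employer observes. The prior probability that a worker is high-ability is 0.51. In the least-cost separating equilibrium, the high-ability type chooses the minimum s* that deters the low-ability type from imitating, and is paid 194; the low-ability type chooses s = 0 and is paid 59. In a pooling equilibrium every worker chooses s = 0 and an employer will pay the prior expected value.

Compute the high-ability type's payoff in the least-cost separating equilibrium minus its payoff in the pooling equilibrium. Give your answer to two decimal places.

Least-cost separating signal: s* solves 59 = 194 − 27.8·s*, so s* = (194 − 59)/27.8 ≈ 4.8561.
High-ability type's separating payoff: 194 − 20.5 × s* = 194 − 20.5 × (194 − 59)/27.8 = 194 − 2767.5/27.8 ≈ 94.4496.
Pooling payoff: 0.51 × 194 + 0.49 × 59 = 127.85.
Difference: 94.4496 − 127.85 = -33.4004, i.e. -33.40 to two decimal places.
The high-ability type would prefer the pooling outcome.

-33.40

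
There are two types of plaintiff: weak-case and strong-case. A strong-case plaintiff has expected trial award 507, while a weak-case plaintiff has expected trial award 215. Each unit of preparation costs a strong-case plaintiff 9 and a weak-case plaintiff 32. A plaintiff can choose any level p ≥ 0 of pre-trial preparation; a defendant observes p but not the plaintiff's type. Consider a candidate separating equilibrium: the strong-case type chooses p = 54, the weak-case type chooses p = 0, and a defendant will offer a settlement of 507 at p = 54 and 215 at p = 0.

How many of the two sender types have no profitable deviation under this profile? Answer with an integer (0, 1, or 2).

Strong-case type: signal → 507 − 9 × 54 = 21; deviate to 0 → 215. IC fails (21 < 215).
Weak-case type: stay at 0 → 215; mimic → 507 − 32 × 54 = -1221. IC holds (215 ≥ -1221).
1 of 2 constraints hold, so this profile is not an equilibrium.

1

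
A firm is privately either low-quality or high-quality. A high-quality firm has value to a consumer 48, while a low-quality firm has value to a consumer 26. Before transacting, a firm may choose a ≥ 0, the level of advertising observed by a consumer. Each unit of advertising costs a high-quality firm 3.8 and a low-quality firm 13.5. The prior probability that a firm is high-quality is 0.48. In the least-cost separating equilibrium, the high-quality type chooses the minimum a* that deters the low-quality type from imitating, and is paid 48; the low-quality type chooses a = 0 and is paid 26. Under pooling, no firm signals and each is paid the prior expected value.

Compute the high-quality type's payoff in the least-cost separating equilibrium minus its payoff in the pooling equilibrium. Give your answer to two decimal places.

5.25

Least-cost separating signal: a* solves 26 = 48 − 13.5·a*, so a* = (48 − 26)/13.5 ≈ 1.6296.
High-quality type's separating payoff: 48 − 3.8 × a* = 48 − 3.8 × (48 − 26)/13.5 = 48 − 83.6/13.5 ≈ 41.8074.
Pooling payoff: 0.48 × 48 + 0.52 × 26 = 36.56.
Difference: 41.8074 − 36.56 = 5.2474, i.e. 5.25 to two decimal places.
The high-quality type prefers to separate.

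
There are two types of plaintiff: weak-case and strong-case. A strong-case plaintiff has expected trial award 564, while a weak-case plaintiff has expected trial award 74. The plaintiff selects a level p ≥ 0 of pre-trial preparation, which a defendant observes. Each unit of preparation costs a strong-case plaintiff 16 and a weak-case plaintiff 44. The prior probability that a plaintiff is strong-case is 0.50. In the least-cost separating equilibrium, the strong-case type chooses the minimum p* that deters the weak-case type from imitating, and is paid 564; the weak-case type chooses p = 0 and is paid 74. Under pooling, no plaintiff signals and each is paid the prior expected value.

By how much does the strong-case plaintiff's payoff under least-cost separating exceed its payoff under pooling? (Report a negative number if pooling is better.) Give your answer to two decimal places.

Least-cost separating signal: p* solves 74 = 564 − 44·p*, so p* = (564 − 74)/44 ≈ 11.1364.
Strong-case type's separating payoff: 564 − 16 × p* = 564 − 16 × (564 − 74)/44 = 564 − 7840/44 ≈ 385.8182.
Pooling payoff: 0.50 × 564 + 0.50 × 74 = 319.
Difference: 385.8182 − 319 = 66.8182, i.e. 66.82 to two decimal places.
The strong-case type prefers to separate.

66.82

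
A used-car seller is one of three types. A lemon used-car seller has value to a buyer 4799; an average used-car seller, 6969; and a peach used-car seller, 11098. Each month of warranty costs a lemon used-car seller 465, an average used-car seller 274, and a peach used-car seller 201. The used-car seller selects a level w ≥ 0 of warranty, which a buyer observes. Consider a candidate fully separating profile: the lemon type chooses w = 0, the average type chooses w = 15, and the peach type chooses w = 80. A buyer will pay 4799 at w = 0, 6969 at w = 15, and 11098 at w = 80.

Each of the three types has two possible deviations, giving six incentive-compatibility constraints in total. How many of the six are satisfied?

Average (own payoff 6969 − 274×15 = 2859): to w=0 gives 4799 → profitable ✗; to w=80 gives 11098 − 274×80 = -10822 → no gain ✓.
Peach (own payoff 11098 − 201×80 = -4982): to w=0 gives 4799 → profitable ✗; to w=15 gives 6969 − 201×15 = 3954 → profitable ✗.
Lemon (own payoff 4799): to w=15 gives 6969 − 465×15 = -6 → no gain ✓; to w=80 gives 11098 − 465×80 = -26102 → no gain ✓.
3 of the 6 constraints hold; not an equilibrium.

3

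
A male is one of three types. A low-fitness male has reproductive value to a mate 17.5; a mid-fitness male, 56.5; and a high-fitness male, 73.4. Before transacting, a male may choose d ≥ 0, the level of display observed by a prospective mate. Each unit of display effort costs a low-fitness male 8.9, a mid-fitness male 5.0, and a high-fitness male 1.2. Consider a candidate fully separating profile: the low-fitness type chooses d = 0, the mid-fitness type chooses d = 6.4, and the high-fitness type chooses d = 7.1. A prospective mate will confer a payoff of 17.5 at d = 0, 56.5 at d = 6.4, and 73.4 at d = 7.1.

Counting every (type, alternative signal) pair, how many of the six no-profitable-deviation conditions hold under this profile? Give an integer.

Low-fitness (own payoff 17.5): to d=6.4 gives 56.5 − 8.9×6.4 = -0.46 → no gain ✓; to d=7.1 gives 73.4 − 8.9×7.1 = 10.21 → no gain ✓.
High-fitness (own payoff 73.4 − 1.2×7.1 = 64.88): to d=0 gives 17.5 → no gain ✓; to d=6.4 gives 56.5 − 1.2×6.4 = 48.82 → no gain ✓.
Mid-fitness (own payoff 56.5 − 5.0×6.4 = 24.5): to d=0 gives 17.5 → no gain ✓; to d=7.1 gives 73.4 − 5.0×7.1 = 37.9 → profitable ✗.
5 of the 6 constraints hold; not an equilibrium.

5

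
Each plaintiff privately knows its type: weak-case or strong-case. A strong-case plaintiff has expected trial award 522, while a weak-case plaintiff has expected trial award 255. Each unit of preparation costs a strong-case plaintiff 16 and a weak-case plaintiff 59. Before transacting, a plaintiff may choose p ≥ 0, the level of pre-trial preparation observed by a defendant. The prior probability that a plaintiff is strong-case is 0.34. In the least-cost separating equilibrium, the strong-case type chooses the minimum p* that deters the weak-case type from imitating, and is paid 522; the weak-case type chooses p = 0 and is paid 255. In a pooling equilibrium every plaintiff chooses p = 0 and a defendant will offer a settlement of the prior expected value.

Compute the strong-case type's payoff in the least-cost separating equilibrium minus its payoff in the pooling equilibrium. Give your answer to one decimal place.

Least-cost separating signal: p* solves 255 = 522 − 59·p*, so p* = (522 − 255)/59 ≈ 4.5254.
Strong-case type's separating payoff: 522 − 16 × p* = 522 − 16 × (522 − 255)/59 = 522 − 4272/59 ≈ 449.593.
Pooling payoff: 0.34 × 522 + 0.66 × 255 = 345.78.
Difference: 449.593 − 345.78 = 103.813, i.e. 103.8 to one decimal place.
The strong-case type prefers to separate.

103.8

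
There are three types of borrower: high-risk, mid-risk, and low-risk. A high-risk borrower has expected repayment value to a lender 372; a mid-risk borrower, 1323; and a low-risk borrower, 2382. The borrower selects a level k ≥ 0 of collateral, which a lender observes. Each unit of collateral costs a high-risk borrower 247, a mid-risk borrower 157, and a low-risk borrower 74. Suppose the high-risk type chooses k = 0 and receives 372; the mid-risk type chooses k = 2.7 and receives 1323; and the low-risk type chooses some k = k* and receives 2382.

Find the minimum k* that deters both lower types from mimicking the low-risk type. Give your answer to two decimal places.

High-risk type (on-path payoff 372) won't mimic when 372 ≥ 2382 − 247·k*, i.e. k* ≥ 8.14.
Mid-risk type (on-path payoff 1323 − 157×2.7 = 899.1) won't mimic when 899.1 ≥ 2382 − 157·k*, i.e. k* ≥ 9.45.
Both must hold, so k* = max(8.14, 9.45) = 9.45. The mid-risk type's constraint binds.

9.45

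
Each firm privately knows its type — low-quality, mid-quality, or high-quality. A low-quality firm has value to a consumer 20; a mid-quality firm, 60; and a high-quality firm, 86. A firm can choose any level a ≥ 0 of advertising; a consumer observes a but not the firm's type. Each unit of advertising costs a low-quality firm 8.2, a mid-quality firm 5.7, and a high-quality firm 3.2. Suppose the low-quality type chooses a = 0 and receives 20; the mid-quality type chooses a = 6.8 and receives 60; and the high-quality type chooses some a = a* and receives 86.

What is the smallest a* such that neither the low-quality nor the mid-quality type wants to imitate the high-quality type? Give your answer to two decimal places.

11.36

Low-quality type (on-path payoff 20) won't mimic when 20 ≥ 86 − 8.2·a*, i.e. a* ≥ 8.05.
Mid-quality type (on-path payoff 60 − 5.7×6.8 = 21.24) won't mimic when 21.24 ≥ 86 − 5.7·a*, i.e. a* ≥ 11.36.
Both must hold, so a* = max(8.05, 11.36) = 11.36. The mid-quality type's constraint binds.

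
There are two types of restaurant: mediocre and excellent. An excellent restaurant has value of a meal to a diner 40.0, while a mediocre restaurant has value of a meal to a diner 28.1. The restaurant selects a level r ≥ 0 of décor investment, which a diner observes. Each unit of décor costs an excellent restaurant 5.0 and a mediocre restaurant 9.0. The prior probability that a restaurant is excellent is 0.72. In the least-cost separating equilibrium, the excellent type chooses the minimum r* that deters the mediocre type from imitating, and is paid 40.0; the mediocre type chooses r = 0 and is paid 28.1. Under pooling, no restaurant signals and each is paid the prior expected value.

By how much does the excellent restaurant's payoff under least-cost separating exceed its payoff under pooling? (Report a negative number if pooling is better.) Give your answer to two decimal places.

-3.28

Least-cost separating signal: r* solves 28.1 = 40.0 − 9.0·r*, so r* = (40.0 − 28.1)/9.0 ≈ 1.3222.
Excellent type's separating payoff: 40.0 − 5.0 × r* = 40.0 − 5.0 × (40.0 − 28.1)/9.0 = 40.0 − 59.5/9.0 ≈ 33.3889.
Pooling payoff: 0.72 × 40.0 + 0.28 × 28.1 = 36.668.
Difference: 33.3889 − 36.668 = -3.2791, i.e. -3.28 to two decimal places.
The excellent type would prefer the pooling outcome.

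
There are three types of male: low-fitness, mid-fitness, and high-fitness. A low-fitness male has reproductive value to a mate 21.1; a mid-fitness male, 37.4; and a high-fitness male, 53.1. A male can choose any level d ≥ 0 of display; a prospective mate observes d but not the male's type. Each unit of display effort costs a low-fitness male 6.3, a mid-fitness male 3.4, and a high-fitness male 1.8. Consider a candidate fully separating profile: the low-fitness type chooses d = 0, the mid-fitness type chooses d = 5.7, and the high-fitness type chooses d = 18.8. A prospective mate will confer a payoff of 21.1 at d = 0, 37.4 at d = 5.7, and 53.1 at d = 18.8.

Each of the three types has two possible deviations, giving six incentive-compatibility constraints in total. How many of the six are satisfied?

High-fitness (own payoff 53.1 − 1.8×18.8 = 19.26): to d=0 gives 21.1 → profitable ✗; to d=5.7 gives 37.4 − 1.8×5.7 = 27.14 → profitable ✗.
Low-fitness (own payoff 21.1): to d=5.7 gives 37.4 − 6.3×5.7 = 1.49 → no gain ✓; to d=18.8 gives 53.1 − 6.3×18.8 = -65.34 → no gain ✓.
Mid-fitness (own payoff 37.4 − 3.4×5.7 = 18.02): to d=0 gives 21.1 → profitable ✗; to d=18.8 gives 53.1 − 3.4×18.8 = -10.82 → no gain ✓.
3 of the 6 constraints hold; not an equilibrium.

3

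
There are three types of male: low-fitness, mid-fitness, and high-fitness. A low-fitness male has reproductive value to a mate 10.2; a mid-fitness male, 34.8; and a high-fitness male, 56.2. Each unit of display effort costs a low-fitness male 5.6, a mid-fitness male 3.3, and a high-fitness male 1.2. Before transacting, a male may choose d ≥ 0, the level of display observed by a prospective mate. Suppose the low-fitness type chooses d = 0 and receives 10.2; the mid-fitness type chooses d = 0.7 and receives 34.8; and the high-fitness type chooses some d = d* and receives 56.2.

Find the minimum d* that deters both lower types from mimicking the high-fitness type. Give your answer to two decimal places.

Low-fitness type (on-path payoff 10.2) won't mimic when 10.2 ≥ 56.2 − 5.6·d*, i.e. d* ≥ 8.21.
Mid-fitness type (on-path payoff 34.8 − 3.3×0.7 = 32.49) won't mimic when 32.49 ≥ 56.2 − 3.3·d*, i.e. d* ≥ 7.18.
Both must hold, so d* = max(8.21, 7.18) = 8.21. The low-fitness type's constraint binds.

8.21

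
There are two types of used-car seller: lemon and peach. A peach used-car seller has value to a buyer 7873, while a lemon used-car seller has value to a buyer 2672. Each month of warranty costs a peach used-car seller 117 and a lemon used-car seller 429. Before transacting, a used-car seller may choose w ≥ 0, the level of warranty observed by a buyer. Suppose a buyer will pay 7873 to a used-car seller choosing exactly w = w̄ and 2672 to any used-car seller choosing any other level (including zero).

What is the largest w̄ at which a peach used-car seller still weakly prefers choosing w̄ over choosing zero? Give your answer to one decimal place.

Choosing w̄ yields the peach type 7873 − 117·w̄; choosing zero yields 2672.
The peach type is indifferent at 7873 − 117·w̄ = 2672, i.e. w̄ = (7873 − 2672) / 117 ≈ 44.5.
For any w̄ above 44.5 the peach type would rather pool at zero, so separation collapses.

44.5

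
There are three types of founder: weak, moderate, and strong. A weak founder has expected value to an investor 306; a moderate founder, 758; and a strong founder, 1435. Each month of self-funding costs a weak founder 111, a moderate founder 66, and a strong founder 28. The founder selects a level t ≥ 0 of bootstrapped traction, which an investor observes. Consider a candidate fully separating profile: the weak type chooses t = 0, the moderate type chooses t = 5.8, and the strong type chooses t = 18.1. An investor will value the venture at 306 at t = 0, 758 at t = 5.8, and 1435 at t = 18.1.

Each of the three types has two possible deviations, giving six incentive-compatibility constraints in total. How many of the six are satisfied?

Strong (own payoff 1435 − 28×18.1 = 928.2): to t=0 gives 306 → no gain ✓; to t=5.8 gives 758 − 28×5.8 = 595.6 → no gain ✓.
Moderate (own payoff 758 − 66×5.8 = 375.2): to t=0 gives 306 → no gain ✓; to t=18.1 gives 1435 − 66×18.1 = 240.4 → no gain ✓.
Weak (own payoff 306): to t=5.8 gives 758 − 111×5.8 = 114.2 → no gain ✓; to t=18.1 gives 1435 − 111×18.1 = -574.1 → no gain ✓.
6 of the 6 constraints hold; this profile is a separating equilibrium.

6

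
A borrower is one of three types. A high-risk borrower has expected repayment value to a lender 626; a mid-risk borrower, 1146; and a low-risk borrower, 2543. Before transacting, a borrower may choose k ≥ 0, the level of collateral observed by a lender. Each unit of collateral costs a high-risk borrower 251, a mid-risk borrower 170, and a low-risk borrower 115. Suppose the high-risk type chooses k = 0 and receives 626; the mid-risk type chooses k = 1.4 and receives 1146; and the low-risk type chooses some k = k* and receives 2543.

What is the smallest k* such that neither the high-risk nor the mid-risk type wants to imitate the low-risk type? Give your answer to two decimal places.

Mid-risk type (on-path payoff 1146 − 170×1.4 = 908) won't mimic when 908 ≥ 2543 − 170·k*, i.e. k* ≥ 9.62.
High-risk type (on-path payoff 626) won't mimic when 626 ≥ 2543 − 251·k*, i.e. k* ≥ 7.64.
Both must hold, so k* = max(7.64, 9.62) = 9.62. The mid-risk type's constraint binds.

9.62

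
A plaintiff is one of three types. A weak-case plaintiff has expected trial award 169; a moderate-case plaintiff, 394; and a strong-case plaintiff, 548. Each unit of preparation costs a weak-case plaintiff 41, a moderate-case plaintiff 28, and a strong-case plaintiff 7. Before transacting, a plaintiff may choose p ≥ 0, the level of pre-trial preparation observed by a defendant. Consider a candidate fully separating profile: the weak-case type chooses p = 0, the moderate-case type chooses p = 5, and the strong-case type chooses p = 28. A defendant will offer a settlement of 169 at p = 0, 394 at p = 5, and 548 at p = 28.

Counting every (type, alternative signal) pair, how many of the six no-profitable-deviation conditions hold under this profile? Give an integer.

4

Strong-case (own payoff 548 − 7×28 = 352): to p=0 gives 169 → no gain ✓; to p=5 gives 394 − 7×5 = 359 → profitable ✗.
Moderate-case (own payoff 394 − 28×5 = 254): to p=0 gives 169 → no gain ✓; to p=28 gives 548 − 28×28 = -236 → no gain ✓.
Weak-case (own payoff 169): to p=5 gives 394 − 41×5 = 189 → profitable ✗; to p=28 gives 548 − 41×28 = -600 → no gain ✓.
4 of the 6 constraints hold; not an equilibrium.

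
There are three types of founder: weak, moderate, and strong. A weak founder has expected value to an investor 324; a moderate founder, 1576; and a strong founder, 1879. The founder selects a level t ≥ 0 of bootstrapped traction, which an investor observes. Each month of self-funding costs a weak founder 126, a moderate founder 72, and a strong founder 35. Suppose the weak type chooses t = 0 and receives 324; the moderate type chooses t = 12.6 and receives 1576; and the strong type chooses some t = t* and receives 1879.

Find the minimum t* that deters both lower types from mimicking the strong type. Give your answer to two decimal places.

16.81

Weak type (on-path payoff 324) won't mimic when 324 ≥ 1879 − 126·t*, i.e. t* ≥ 12.34.
Moderate type (on-path payoff 1576 − 72×12.6 = 668.8) won't mimic when 668.8 ≥ 1879 − 72·t*, i.e. t* ≥ 16.81.
Both must hold, so t* = max(12.34, 16.81) = 16.81. The moderate type's constraint binds.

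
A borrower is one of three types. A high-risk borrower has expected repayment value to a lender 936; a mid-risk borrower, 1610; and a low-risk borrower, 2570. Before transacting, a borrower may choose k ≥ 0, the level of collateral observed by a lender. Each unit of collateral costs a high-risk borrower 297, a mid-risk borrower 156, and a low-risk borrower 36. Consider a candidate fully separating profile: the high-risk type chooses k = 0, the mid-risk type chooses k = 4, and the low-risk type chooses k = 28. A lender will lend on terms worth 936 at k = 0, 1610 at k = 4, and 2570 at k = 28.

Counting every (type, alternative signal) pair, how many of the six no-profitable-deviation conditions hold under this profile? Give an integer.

High-risk (own payoff 936): to k=4 gives 1610 − 297×4 = 422 → no gain ✓; to k=28 gives 2570 − 297×28 = -5746 → no gain ✓.
Low-risk (own payoff 2570 − 36×28 = 1562): to k=0 gives 936 → no gain ✓; to k=4 gives 1610 − 36×4 = 1466 → no gain ✓.
Mid-risk (own payoff 1610 − 156×4 = 986): to k=0 gives 936 → no gain ✓; to k=28 gives 2570 − 156×28 = -1798 → no gain ✓.
6 of the 6 constraints hold; this profile is a separating equilibrium.

6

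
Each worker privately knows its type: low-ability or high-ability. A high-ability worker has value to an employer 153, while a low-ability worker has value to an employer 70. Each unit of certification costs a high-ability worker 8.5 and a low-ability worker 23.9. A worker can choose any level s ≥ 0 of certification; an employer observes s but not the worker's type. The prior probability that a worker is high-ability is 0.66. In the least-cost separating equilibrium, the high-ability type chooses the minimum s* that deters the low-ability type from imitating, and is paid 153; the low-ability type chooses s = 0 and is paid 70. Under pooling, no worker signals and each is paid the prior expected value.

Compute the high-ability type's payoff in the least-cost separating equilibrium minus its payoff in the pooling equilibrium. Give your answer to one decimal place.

Least-cost separating signal: s* solves 70 = 153 − 23.9·s*, so s* = (153 − 70)/23.9 ≈ 3.4728.
High-ability type's separating payoff: 153 − 8.5 × s* = 153 − 8.5 × (153 − 70)/23.9 = 153 − 705.5/23.9 ≈ 123.481.
Pooling payoff: 0.66 × 153 + 0.34 × 70 = 124.78.
Difference: 123.481 − 124.78 = -1.299, i.e. -1.3 to one decimal place.
The high-ability type would prefer the pooling outcome.

-1.3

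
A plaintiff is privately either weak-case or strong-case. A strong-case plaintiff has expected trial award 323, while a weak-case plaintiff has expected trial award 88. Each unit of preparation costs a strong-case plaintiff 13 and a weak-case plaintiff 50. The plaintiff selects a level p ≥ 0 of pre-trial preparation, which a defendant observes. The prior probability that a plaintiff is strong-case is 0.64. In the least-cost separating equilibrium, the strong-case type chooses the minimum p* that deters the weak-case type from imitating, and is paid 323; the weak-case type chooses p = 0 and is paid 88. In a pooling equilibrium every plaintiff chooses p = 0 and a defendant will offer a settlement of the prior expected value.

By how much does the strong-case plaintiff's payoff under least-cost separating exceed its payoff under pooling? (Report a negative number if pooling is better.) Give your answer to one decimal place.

Least-cost separating signal: p* solves 88 = 323 − 50·p*, so p* = (323 − 88)/50 = 4.7.
Strong-case type's separating payoff: 323 − 13 × p* = 323 − 13 × (323 − 88)/50 = 323 − 3055/50 = 261.9.
Pooling payoff: 0.64 × 323 + 0.36 × 88 = 238.4.
Difference: 261.9 − 238.4 = 23.5.
The strong-case type prefers to separate.

23.5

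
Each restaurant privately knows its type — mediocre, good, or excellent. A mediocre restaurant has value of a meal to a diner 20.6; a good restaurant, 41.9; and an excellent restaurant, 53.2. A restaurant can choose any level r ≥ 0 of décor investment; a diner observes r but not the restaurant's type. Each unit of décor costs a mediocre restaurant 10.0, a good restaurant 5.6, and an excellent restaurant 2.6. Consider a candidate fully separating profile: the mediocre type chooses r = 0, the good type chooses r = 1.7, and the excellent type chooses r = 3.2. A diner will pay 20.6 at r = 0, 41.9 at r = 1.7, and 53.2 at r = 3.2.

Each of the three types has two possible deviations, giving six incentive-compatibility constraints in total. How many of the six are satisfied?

3

Good (own payoff 41.9 − 5.6×1.7 = 32.38): to r=0 gives 20.6 → no gain ✓; to r=3.2 gives 53.2 − 5.6×3.2 = 35.28 → profitable ✗.
Excellent (own payoff 53.2 − 2.6×3.2 = 44.88): to r=0 gives 20.6 → no gain ✓; to r=1.7 gives 41.9 − 2.6×1.7 = 37.48 → no gain ✓.
Mediocre (own payoff 20.6): to r=1.7 gives 41.9 − 10.0×1.7 = 24.9 → profitable ✗; to r=3.2 gives 53.2 − 10.0×3.2 = 21.2 → profitable ✗.
3 of the 6 constraints hold; not an equilibrium.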